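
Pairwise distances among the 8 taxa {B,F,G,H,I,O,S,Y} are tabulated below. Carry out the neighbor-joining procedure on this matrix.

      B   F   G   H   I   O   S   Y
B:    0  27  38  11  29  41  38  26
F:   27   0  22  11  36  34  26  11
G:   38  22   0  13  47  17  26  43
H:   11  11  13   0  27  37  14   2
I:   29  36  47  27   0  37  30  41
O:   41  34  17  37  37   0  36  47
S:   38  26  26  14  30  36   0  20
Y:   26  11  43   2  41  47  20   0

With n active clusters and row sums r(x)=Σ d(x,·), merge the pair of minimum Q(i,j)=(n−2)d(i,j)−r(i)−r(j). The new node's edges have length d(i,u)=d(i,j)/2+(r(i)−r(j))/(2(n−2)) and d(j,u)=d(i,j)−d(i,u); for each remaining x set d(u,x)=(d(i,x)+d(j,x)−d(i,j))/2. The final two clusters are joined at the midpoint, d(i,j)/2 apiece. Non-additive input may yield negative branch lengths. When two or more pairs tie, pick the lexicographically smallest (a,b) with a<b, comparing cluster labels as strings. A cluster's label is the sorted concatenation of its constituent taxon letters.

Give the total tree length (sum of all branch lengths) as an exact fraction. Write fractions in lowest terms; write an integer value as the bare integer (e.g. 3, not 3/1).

iteration 1: select G,O (d=17, Q=-353); attach at lengths (59/12, 145/12); label the merged cluster GO
  updated: d(B,GO)=31, d(F,GO)=39/2, d(GO,H)=33/2, d(GO,I)=67/2, d(GO,S)=45/2, d(GO,Y)=73/2
iteration 2: select B,I (d=29, Q=-427/2); attach at lengths (221/20, 359/20); label the merged cluster BI
  updated: d(BI,F)=17, d(BI,GO)=71/4, d(BI,H)=9/2, d(BI,S)=39/2, d(BI,Y)=19
iteration 3: select F,Y (d=11, Q=-129); attach at lengths (5, 6); label the merged cluster FY
  updated: d(BI,FY)=25/2, d(FY,GO)=45/2, d(FY,H)=1, d(FY,S)=35/2
iteration 4: select FY,H (d=1, Q=-173/2); attach at lengths (41/12, -29/12); label the merged cluster FHY
  updated: d(BI,FHY)=8, d(FHY,GO)=19, d(FHY,S)=61/4
iteration 5: select BI,FHY (d=8, Q=-143/2); attach at lengths (19/4, 13/4); label the merged cluster BFHIY
  updated: d(BFHIY,GO)=115/8, d(BFHIY,S)=107/8
iteration 6: select BFHIY,GO (d=115/8, Q=-201/4); attach at lengths (21/8, 47/4); label the merged cluster BFGHIOY
  updated: d(BFGHIOY,S)=43/4
iteration 7: select BFGHIOY,S (d=43/4); attach at lengths (43/8, 43/8); label the merged cluster BFGHIOSY
final tree: ((((B:221/20,I:359/20):19/4,((F:5,Y:6):41/12,H:-29/12):13/4):21/8,(G:59/12,O:145/12):47/4):43/8,S:43/8)
total length: 729/8

729/8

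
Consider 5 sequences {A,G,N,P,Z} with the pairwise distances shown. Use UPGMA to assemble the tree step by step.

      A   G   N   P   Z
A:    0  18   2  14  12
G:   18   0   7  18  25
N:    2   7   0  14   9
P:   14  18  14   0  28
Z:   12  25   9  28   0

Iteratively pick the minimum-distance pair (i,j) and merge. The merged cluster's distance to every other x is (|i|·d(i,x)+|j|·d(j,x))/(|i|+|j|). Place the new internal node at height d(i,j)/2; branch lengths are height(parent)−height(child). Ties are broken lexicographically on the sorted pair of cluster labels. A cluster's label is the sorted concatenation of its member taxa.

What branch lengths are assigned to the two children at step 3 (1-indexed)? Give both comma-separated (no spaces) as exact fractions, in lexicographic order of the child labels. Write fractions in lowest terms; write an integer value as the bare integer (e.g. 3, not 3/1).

iteration 1: select A,N (d=2); attach at lengths (1, 1); label the merged cluster AN
  updated: d(AN,G)=25/2, d(AN,P)=14, d(AN,Z)=21/2
iteration 2: select AN,Z (d=21/2); attach at lengths (17/4, 21/4); label the merged cluster ANZ
  updated: d(ANZ,G)=50/3, d(ANZ,P)=56/3
iteration 3: select ANZ,G (d=50/3); attach at lengths (37/12, 25/3); label the merged cluster AGNZ
  updated: d(AGNZ,P)=37/2
iteration 4: select AGNZ,P (d=37/2); attach at lengths (11/12, 37/4); label the merged cluster AGNPZ
final tree: ((((A:1,N:1):17/4,Z:21/4):37/12,G:25/3):11/12,P:37/4)
total length: 397/12

37/12,25/3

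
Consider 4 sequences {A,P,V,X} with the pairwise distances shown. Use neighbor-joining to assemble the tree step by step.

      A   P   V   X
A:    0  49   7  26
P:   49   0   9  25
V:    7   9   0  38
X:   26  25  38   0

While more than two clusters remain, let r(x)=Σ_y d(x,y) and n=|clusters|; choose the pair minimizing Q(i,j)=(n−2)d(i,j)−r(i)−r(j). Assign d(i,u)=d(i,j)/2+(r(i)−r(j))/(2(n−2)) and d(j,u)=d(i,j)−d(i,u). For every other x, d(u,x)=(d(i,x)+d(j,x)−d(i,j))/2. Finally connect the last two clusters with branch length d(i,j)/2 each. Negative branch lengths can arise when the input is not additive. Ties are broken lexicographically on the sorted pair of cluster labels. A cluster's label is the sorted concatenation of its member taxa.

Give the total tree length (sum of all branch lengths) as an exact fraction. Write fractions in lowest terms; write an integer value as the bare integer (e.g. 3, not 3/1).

93/2

1. join A+V (d=7, Q=-122) ⇒ AV; edges |A|=21/2, |V|=-7/2
  updated: d(AV,P)=51/2, d(AV,X)=57/2
2. join AV+P (d=51/2, Q=-79) ⇒ APV; edges |AV|=29/2, |P|=11
  updated: d(APV,X)=14
3. join APV+X (d=14) ⇒ APVX; edges |APV|=7, |X|=7
final tree: (((A:21/2,V:-7/2):29/2,P:11):7,X:7)
total length: 93/2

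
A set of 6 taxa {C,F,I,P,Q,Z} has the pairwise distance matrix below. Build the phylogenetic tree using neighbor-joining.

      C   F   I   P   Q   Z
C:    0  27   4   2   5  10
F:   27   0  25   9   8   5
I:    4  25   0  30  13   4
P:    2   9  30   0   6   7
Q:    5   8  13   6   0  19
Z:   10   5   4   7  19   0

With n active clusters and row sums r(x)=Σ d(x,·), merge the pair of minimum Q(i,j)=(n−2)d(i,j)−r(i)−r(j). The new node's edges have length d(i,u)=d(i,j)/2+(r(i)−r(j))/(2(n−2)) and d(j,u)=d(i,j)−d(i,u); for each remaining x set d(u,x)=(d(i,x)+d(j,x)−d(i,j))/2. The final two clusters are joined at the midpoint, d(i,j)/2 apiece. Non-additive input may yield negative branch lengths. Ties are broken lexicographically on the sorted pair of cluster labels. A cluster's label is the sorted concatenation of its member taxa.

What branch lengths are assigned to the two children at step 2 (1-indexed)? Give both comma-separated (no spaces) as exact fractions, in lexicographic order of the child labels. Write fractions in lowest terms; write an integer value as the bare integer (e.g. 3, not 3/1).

29/6,1/6

1. join C+I (d=4, Q=-108) ⇒ CI; edges |C|=-3/2, |I|=11/2
  updated: d(CI,F)=24, d(CI,P)=14, d(CI,Q)=7, d(CI,Z)=5
2. join CI+Z (d=5, Q=-71) ⇒ CIZ; edges |CI|=29/6, |Z|=1/6
  updated: d(CIZ,F)=12, d(CIZ,P)=8, d(CIZ,Q)=21/2
3. join CIZ+P (d=8, Q=-75/2) ⇒ CIPZ; edges |CIZ|=47/8, |P|=17/8
  updated: d(CIPZ,F)=13/2, d(CIPZ,Q)=17/4
4. join CIPZ+F (d=13/2, Q=-75/4) ⇒ CFIPZ; edges |CIPZ|=11/8, |F|=41/8
  updated: d(CFIPZ,Q)=23/8
5. join CFIPZ+Q (d=23/8) ⇒ CFIPQZ; edges |CFIPZ|=23/16, |Q|=23/16
final tree: (((((C:-3/2,I:11/2):29/6,Z:1/6):47/8,P:17/8):11/8,F:41/8):23/16,Q:23/16)
total length: 211/8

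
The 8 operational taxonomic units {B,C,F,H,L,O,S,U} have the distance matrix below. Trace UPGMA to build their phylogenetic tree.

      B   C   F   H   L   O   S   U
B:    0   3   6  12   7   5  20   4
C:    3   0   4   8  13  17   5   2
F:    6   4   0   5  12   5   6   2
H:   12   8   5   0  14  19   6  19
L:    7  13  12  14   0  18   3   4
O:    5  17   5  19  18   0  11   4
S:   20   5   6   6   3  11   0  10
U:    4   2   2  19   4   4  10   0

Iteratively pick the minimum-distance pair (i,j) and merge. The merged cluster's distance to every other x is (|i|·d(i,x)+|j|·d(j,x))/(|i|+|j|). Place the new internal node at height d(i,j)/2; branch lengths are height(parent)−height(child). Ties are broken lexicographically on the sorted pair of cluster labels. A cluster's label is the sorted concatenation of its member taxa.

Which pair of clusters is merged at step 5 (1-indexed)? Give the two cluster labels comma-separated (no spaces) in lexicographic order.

step 1: merge (C,U) at d=2; branch lengths C→1, U→1; new cluster CU
  updated: d(B,CU)=7/2, d(CU,F)=3, d(CU,H)=27/2, d(CU,L)=17/2, d(CU,O)=21/2, d(CU,S)=15/2
step 2: merge (CU,F) at d=3; branch lengths CU→1/2, F→3/2; new cluster CFU
  updated: d(B,CFU)=13/3, d(CFU,H)=32/3, d(CFU,L)=29/3, d(CFU,O)=26/3, d(CFU,S)=7
step 3: merge (L,S) at d=3; branch lengths L→3/2, S→3/2; new cluster LS
  updated: d(B,LS)=27/2, d(CFU,LS)=25/3, d(H,LS)=10, d(LS,O)=29/2
step 4: merge (B,CFU) at d=13/3; branch lengths B→13/6, CFU→2/3; new cluster BCFU
  updated: d(BCFU,H)=11, d(BCFU,LS)=77/8, d(BCFU,O)=31/4
step 5: merge (BCFU,O) at d=31/4; branch lengths BCFU→41/24, O→31/8; new cluster BCFOU
  updated: d(BCFOU,H)=63/5, d(BCFOU,LS)=53/5
step 6: merge (H,LS) at d=10; branch lengths H→5, LS→7/2; new cluster HLS
  updated: d(BCFOU,HLS)=169/15
step 7: merge (BCFOU,HLS) at d=169/15; branch lengths BCFOU→211/120, HLS→19/30; new cluster BCFHLOSU
final tree: (((B:13/6,((C:1,U:1):1/2,F:3/2):2/3):41/24,O:31/8):211/120,(H:5,(L:3/2,S:3/2):7/2):19/30)
total length: 3157/120

BCFU,O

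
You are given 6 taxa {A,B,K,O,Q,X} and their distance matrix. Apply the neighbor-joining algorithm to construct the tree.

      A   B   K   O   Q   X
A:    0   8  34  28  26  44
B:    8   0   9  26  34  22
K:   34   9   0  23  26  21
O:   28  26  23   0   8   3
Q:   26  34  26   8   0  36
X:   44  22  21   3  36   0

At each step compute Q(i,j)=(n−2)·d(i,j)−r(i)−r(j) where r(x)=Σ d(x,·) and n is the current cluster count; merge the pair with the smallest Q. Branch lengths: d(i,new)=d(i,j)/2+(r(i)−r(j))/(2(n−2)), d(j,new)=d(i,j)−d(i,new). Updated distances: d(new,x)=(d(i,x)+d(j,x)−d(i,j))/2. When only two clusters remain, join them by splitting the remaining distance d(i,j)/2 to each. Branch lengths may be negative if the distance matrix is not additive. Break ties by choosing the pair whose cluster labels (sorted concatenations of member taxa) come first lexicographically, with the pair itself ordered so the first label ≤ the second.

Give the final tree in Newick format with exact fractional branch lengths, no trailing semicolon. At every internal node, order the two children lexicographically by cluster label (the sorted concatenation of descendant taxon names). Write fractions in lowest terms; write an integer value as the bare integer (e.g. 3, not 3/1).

step 1: merge (A,B) at d=8, Q=-207; branch lengths A→73/8, B→-9/8; new cluster AB
  updated: d(AB,K)=35/2, d(AB,O)=23, d(AB,Q)=26, d(AB,X)=29
step 2: merge (O,X) at d=3, Q=-137; branch lengths O→-23/6, X→41/6; new cluster OX
  updated: d(AB,OX)=49/2, d(K,OX)=41/2, d(OX,Q)=41/2
step 3: merge (AB,K) at d=35/2, Q=-97; branch lengths AB→39/4, K→31/4; new cluster ABK
  updated: d(ABK,OX)=55/4, d(ABK,Q)=69/4
step 4: merge (ABK,OX) at d=55/4, Q=-103/2; branch lengths ABK→21/4, OX→17/2; new cluster ABKOX
  updated: d(ABKOX,Q)=12
step 5: merge (ABKOX,Q) at d=12; branch lengths ABKOX→6, Q→6; new cluster ABKOQX
final tree: ((((A:73/8,B:-9/8):39/4,K:31/4):21/4,(O:-23/6,X:41/6):17/2):6,Q:6)
total length: 217/4

((((A:73/8,B:-9/8):39/4,K:31/4):21/4,(O:-23/6,X:41/6):17/2):6,Q:6)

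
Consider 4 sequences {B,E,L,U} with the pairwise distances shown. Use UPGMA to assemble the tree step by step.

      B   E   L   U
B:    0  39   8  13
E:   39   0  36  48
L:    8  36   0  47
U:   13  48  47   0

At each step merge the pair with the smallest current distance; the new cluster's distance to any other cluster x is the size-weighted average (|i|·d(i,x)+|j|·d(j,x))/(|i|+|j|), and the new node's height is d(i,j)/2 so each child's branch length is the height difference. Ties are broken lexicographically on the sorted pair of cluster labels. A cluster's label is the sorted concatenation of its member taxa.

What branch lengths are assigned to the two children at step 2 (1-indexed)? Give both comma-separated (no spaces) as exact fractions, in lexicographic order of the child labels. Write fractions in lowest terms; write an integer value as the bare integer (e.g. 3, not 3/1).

iteration 1: select B,L (d=8); attach at lengths (4, 4); label the merged cluster BL
  updated: d(BL,E)=75/2, d(BL,U)=30
iteration 2: select BL,U (d=30); attach at lengths (11, 15); label the merged cluster BLU
  updated: d(BLU,E)=41
iteration 3: select BLU,E (d=41); attach at lengths (11/2, 41/2); label the merged cluster BELU
final tree: (((B:4,L:4):11,U:15):11/2,E:41/2)
total length: 60

11,15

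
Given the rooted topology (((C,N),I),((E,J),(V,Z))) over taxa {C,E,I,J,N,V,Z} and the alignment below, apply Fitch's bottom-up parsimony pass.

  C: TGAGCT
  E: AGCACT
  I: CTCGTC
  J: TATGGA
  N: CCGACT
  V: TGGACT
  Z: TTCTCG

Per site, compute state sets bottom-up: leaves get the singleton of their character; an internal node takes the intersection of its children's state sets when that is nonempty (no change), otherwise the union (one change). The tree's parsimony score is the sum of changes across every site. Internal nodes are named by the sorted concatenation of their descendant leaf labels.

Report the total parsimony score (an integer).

20

[col 0] CN: children C:{T}, N:{C} ∪→ {C,T}; cost 1
[col 0] CIN: children CN:{C,T}, I:{C} ∩→ {C}; cost 0
[col 0] EJ: children E:{A}, J:{T} ∪→ {A,T}; cost 1
[col 0] VZ: children V:{T}, Z:{T} ∩→ {T}; cost 0
[col 0] EJVZ: children EJ:{A,T}, VZ:{T} ∩→ {T}; cost 0
[col 0] CEIJNVZ: children CIN:{C}, EJVZ:{T} ∪→ {C,T}; cost 1
[col 1] CN: children C:{G}, N:{C} ∪→ {C,G}; cost 1
[col 1] CIN: children CN:{C,G}, I:{T} ∪→ {C,G,T}; cost 1
[col 1] EJ: children E:{G}, J:{A} ∪→ {A,G}; cost 1
[col 1] VZ: children V:{G}, Z:{T} ∪→ {G,T}; cost 1
[col 1] EJVZ: children EJ:{A,G}, VZ:{G,T} ∩→ {G}; cost 0
[col 1] CEIJNVZ: children CIN:{C,G,T}, EJVZ:{G} ∩→ {G}; cost 0
[col 2] CN: children C:{A}, N:{G} ∪→ {A,G}; cost 1
[col 2] CIN: children CN:{A,G}, I:{C} ∪→ {A,C,G}; cost 1
[col 2] EJ: children E:{C}, J:{T} ∪→ {C,T}; cost 1
[col 2] VZ: children V:{G}, Z:{C} ∪→ {C,G}; cost 1
[col 2] EJVZ: children EJ:{C,T}, VZ:{C,G} ∩→ {C}; cost 0
[col 2] CEIJNVZ: children CIN:{A,C,G}, EJVZ:{C} ∩→ {C}; cost 0
[col 3] CN: children C:{G}, N:{A} ∪→ {A,G}; cost 1
[col 3] CIN: children CN:{A,G}, I:{G} ∩→ {G}; cost 0
[col 3] EJ: children E:{A}, J:{G} ∪→ {A,G}; cost 1
[col 3] VZ: children V:{A}, Z:{T} ∪→ {A,T}; cost 1
[col 3] EJVZ: children EJ:{A,G}, VZ:{A,T} ∩→ {A}; cost 0
[col 3] CEIJNVZ: children CIN:{G}, EJVZ:{A} ∪→ {A,G}; cost 1
[col 4] CN: children C:{C}, N:{C} ∩→ {C}; cost 0
[col 4] CIN: children CN:{C}, I:{T} ∪→ {C,T}; cost 1
[col 4] EJ: children E:{C}, J:{G} ∪→ {C,G}; cost 1
[col 4] VZ: children V:{C}, Z:{C} ∩→ {C}; cost 0
[col 4] EJVZ: children EJ:{C,G}, VZ:{C} ∩→ {C}; cost 0
[col 4] CEIJNVZ: children CIN:{C,T}, EJVZ:{C} ∩→ {C}; cost 0
[col 5] CN: children C:{T}, N:{T} ∩→ {T}; cost 0
[col 5] CIN: children CN:{T}, I:{C} ∪→ {C,T}; cost 1
[col 5] EJ: children E:{T}, J:{A} ∪→ {A,T}; cost 1
[col 5] VZ: children V:{T}, Z:{G} ∪→ {G,T}; cost 1
[col 5] EJVZ: children EJ:{A,T}, VZ:{G,T} ∩→ {T}; cost 0
[col 5] CEIJNVZ: children CIN:{C,T}, EJVZ:{T} ∩→ {T}; cost 0
per-site changes: [3, 4, 4, 4, 2, 3]; total = 20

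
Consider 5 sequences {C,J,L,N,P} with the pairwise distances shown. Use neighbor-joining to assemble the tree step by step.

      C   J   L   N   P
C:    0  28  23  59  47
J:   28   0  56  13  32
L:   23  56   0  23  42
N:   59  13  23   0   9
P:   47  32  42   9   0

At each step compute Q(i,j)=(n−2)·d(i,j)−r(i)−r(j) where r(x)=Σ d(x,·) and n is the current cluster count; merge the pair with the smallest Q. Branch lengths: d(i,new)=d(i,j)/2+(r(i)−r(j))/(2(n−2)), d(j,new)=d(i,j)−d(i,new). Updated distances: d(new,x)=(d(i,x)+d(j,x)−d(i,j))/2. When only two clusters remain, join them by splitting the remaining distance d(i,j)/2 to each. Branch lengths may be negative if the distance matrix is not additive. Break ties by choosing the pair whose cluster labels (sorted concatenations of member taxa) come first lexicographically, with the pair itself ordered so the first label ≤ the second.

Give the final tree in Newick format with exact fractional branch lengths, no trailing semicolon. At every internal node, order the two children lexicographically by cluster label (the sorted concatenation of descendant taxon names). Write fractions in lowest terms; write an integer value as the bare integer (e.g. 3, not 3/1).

1. join C+L (d=23, Q=-232) ⇒ CL; edges |C|=41/3, |L|=28/3
  updated: d(CL,J)=61/2, d(CL,N)=59/2, d(CL,P)=33
2. join CL+J (d=61/2, Q=-215/2) ⇒ CJL; edges |CL|=157/8, |J|=87/8
  updated: d(CJL,N)=6, d(CJL,P)=69/4
3. join CJL+N (d=6, Q=-129/4) ⇒ CJLN; edges |CJL|=57/8, |N|=-9/8
  updated: d(CJLN,P)=81/8
4. join CJLN+P (d=81/8) ⇒ CJLNP; edges |CJLN|=81/16, |P|=81/16
final tree: ((((C:41/3,L:28/3):157/8,J:87/8):57/8,N:-9/8):81/16,P:81/16)
total length: 557/8

((((C:41/3,L:28/3):157/8,J:87/8):57/8,N:-9/8):81/16,P:81/16)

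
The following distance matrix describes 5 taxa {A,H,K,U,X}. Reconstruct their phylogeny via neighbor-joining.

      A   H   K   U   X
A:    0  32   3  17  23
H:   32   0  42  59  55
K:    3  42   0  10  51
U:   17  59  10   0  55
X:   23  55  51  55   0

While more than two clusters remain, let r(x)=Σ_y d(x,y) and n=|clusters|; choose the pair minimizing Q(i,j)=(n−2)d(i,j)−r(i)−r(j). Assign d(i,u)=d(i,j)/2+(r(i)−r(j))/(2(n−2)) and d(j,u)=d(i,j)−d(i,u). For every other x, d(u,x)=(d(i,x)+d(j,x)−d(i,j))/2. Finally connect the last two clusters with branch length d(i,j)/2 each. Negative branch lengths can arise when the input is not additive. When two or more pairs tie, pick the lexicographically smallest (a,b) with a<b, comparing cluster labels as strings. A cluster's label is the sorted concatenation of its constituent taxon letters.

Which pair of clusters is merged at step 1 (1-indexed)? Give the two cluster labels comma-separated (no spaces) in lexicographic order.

K,U

1. join K+U (d=10, Q=-217) ⇒ KU; edges |K|=-5/6, |U|=65/6
  updated: d(A,KU)=5, d(H,KU)=91/2, d(KU,X)=48
2. join A+KU (d=5, Q=-297/2) ⇒ AKU; edges |A|=-57/8, |KU|=97/8
  updated: d(AKU,H)=145/4, d(AKU,X)=33
3. join AKU+H (d=145/4, Q=-497/4) ⇒ AHKU; edges |AKU|=57/8, |H|=233/8
  updated: d(AHKU,X)=207/8
4. join AHKU+X (d=207/8) ⇒ AHKUX; edges |AHKU|=207/16, |X|=207/16
final tree: (((A:-57/8,(K:-5/6,U:65/6):97/8):57/8,H:233/8):207/16,X:207/16)
total length: 617/8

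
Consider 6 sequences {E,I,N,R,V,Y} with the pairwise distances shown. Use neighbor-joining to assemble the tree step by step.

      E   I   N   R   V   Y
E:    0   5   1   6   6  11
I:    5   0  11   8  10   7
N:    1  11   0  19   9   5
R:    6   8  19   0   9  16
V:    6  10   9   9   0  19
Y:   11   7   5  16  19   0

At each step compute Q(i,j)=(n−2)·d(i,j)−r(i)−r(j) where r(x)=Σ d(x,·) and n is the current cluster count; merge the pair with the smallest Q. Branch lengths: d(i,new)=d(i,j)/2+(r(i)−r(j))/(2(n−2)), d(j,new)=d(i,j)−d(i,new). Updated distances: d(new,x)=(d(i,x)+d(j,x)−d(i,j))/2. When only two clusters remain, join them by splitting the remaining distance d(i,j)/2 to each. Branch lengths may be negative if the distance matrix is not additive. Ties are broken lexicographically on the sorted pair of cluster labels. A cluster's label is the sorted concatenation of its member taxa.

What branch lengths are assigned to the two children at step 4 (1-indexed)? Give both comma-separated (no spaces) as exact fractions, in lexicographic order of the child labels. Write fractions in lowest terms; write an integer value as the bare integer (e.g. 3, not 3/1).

23/16,41/16

iteration 1: select N,Y (d=5, Q=-83); attach at lengths (7/8, 33/8); label the merged cluster NY
  updated: d(E,NY)=7/2, d(I,NY)=13/2, d(NY,R)=15, d(NY,V)=23/2
iteration 2: select R,V (d=9, Q=-95/2); attach at lengths (19/4, 17/4); label the merged cluster RV
  updated: d(E,RV)=3/2, d(I,RV)=9/2, d(NY,RV)=35/4
iteration 3: select E,NY (d=7/2, Q=-87/4); attach at lengths (-7/16, 63/16); label the merged cluster ENY
  updated: d(ENY,I)=4, d(ENY,RV)=27/8
iteration 4: select ENY,I (d=4, Q=-95/8); attach at lengths (23/16, 41/16); label the merged cluster EINY
  updated: d(EINY,RV)=31/16
iteration 5: select EINY,RV (d=31/16); attach at lengths (31/32, 31/32); label the merged cluster EINRVY
final tree: (((E:-7/16,(N:7/8,Y:33/8):63/16):23/16,I:41/16):31/32,(R:19/4,V:17/4):31/32)
total length: 375/16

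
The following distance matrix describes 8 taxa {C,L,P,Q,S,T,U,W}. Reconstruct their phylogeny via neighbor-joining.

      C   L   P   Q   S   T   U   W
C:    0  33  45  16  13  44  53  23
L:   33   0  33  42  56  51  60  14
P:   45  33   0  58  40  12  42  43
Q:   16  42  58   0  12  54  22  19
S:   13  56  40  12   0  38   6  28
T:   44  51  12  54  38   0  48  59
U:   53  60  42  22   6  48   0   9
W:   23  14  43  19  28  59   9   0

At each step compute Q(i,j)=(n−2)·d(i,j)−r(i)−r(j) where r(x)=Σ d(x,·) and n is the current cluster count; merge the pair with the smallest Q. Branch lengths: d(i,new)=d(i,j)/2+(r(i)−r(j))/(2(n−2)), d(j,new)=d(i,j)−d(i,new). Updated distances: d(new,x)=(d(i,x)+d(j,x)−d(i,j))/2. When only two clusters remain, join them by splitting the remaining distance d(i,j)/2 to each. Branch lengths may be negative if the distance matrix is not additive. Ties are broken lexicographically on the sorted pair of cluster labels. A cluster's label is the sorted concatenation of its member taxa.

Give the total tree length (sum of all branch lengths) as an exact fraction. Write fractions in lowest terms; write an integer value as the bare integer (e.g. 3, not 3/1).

iteration 1: select P,T (d=12, Q=-507); attach at lengths (13/4, 35/4); label the merged cluster PT
  updated: d(C,PT)=77/2, d(L,PT)=36, d(PT,Q)=50, d(PT,S)=33, d(PT,U)=39, d(PT,W)=45
iteration 2: select L,W (d=14, Q=-309); attach at lengths (173/10, -33/10); label the merged cluster LW
  updated: d(C,LW)=21, d(LW,PT)=67/2, d(LW,Q)=47/2, d(LW,S)=35, d(LW,U)=55/2
iteration 3: select S,U (d=6, Q=-445/2); attach at lengths (-49/16, 145/16); label the merged cluster SU
  updated: d(C,SU)=30, d(LW,SU)=113/4, d(PT,SU)=33, d(Q,SU)=14
iteration 4: select Q,SU (d=14, Q=-667/4); attach at lengths (161/24, 175/24); label the merged cluster QSU
  updated: d(C,QSU)=16, d(LW,QSU)=151/8, d(PT,QSU)=69/2
iteration 5: select C,QSU (d=16, Q=-903/8); attach at lengths (305/32, 207/32); label the merged cluster CQSU
  updated: d(CQSU,LW)=191/16, d(CQSU,PT)=57/2
iteration 6: select CQSU,LW (d=191/16, Q=-1183/16); attach at lengths (111/32, 271/32); label the merged cluster CLQSUW
  updated: d(CLQSUW,PT)=801/32
iteration 7: select CLQSUW,PT (d=801/32); attach at lengths (801/64, 801/64); label the merged cluster CLPQSTUW
final tree: (((C:305/32,(Q:161/24,(S:-49/16,U:145/16):175/24):207/32):111/32,(L:173/10,W:-33/10):271/32):801/64,(P:13/4,T:35/4):801/64)
total length: 3167/32

3167/32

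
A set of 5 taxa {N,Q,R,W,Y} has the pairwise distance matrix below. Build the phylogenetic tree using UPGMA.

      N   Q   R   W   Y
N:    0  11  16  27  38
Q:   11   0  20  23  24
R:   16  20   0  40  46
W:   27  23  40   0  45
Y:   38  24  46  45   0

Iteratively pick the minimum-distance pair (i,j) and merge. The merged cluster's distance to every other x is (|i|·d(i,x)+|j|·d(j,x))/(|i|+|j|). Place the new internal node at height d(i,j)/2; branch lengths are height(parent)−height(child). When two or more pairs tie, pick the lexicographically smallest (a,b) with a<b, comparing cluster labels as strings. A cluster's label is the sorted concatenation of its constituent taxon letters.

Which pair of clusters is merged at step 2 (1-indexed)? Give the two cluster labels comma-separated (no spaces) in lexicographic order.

step 1: merge (N,Q) at d=11; branch lengths N→11/2, Q→11/2; new cluster NQ
  updated: d(NQ,R)=18, d(NQ,W)=25, d(NQ,Y)=31
step 2: merge (NQ,R) at d=18; branch lengths NQ→7/2, R→9; new cluster NQR
  updated: d(NQR,W)=30, d(NQR,Y)=36
step 3: merge (NQR,W) at d=30; branch lengths NQR→6, W→15; new cluster NQRW
  updated: d(NQRW,Y)=153/4
step 4: merge (NQRW,Y) at d=153/4; branch lengths NQRW→33/8, Y→153/8; new cluster NQRWY
final tree: ((((N:11/2,Q:11/2):7/2,R:9):6,W:15):33/8,Y:153/8)
total length: 271/4

NQ,R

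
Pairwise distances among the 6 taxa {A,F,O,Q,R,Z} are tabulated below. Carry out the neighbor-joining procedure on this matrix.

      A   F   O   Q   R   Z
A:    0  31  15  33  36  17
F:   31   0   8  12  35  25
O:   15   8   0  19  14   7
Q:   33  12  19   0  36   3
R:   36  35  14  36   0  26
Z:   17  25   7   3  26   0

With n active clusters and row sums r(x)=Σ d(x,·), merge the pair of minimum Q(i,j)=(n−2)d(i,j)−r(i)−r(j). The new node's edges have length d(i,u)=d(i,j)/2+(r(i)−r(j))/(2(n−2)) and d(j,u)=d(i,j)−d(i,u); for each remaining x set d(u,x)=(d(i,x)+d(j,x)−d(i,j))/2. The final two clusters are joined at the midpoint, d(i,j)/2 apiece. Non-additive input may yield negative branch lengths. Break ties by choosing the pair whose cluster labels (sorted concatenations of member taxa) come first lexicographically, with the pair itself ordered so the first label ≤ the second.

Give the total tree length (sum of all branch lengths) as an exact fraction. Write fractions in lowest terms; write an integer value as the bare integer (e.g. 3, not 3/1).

443/8

iteration 1: select Q,Z (d=3, Q=-169); attach at lengths (37/8, -13/8); label the merged cluster QZ
  updated: d(A,QZ)=47/2, d(F,QZ)=17, d(O,QZ)=23/2, d(QZ,R)=59/2
iteration 2: select F,QZ (d=17, Q=-243/2); attach at lengths (121/12, 83/12); label the merged cluster FQZ
  updated: d(A,FQZ)=75/4, d(FQZ,O)=5/4, d(FQZ,R)=95/4
iteration 3: select A,FQZ (d=75/4, Q=-76); attach at lengths (127/8, 23/8); label the merged cluster AFQZ
  updated: d(AFQZ,O)=-5/4, d(AFQZ,R)=41/2
iteration 4: select AFQZ,O (d=-5/4, Q=-133/4); attach at lengths (21/8, -31/8); label the merged cluster AFOQZ
  updated: d(AFOQZ,R)=143/8
iteration 5: select AFOQZ,R (d=143/8); attach at lengths (143/16, 143/16); label the merged cluster AFOQRZ
final tree: (((A:127/8,(F:121/12,(Q:37/8,Z:-13/8):83/12):23/8):21/8,O:-31/8):143/16,R:143/16)
total length: 443/8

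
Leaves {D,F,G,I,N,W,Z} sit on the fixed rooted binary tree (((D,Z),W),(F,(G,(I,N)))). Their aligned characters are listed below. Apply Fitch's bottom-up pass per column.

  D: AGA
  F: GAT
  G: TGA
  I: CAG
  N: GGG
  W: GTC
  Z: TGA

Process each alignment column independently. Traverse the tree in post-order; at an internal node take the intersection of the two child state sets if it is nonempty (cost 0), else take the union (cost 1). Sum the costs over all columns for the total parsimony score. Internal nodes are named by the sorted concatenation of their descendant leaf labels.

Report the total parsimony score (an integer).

10

site 0, node DZ: D={A} ∪ Z={T} → {A,T} (+1)
site 0, node DWZ: DZ={A,T} ∪ W={G} → {A,G,T} (+1)
site 0, node IN: I={C} ∪ N={G} → {C,G} (+1)
site 0, node GIN: G={T} ∪ IN={C,G} → {C,G,T} (+1)
site 0, node FGIN: F={G} ∩ GIN={C,G,T} → {G} (+0)
site 0, node DFGINWZ: DWZ={A,G,T} ∩ FGIN={G} → {G} (+0)
site 1, node DZ: D={G} ∩ Z={G} → {G} (+0)
site 1, node DWZ: DZ={G} ∪ W={T} → {G,T} (+1)
site 1, node IN: I={A} ∪ N={G} → {A,G} (+1)
site 1, node GIN: G={G} ∩ IN={A,G} → {G} (+0)
site 1, node FGIN: F={A} ∪ GIN={G} → {A,G} (+1)
site 1, node DFGINWZ: DWZ={G,T} ∩ FGIN={A,G} → {G} (+0)
site 2, node DZ: D={A} ∩ Z={A} → {A} (+0)
site 2, node DWZ: DZ={A} ∪ W={C} → {A,C} (+1)
site 2, node IN: I={G} ∩ N={G} → {G} (+0)
site 2, node GIN: G={A} ∪ IN={G} → {A,G} (+1)
site 2, node FGIN: F={T} ∪ GIN={A,G} → {A,G,T} (+1)
site 2, node DFGINWZ: DWZ={A,C} ∩ FGIN={A,G,T} → {A} (+0)
per-site changes: [4, 3, 3]; total = 10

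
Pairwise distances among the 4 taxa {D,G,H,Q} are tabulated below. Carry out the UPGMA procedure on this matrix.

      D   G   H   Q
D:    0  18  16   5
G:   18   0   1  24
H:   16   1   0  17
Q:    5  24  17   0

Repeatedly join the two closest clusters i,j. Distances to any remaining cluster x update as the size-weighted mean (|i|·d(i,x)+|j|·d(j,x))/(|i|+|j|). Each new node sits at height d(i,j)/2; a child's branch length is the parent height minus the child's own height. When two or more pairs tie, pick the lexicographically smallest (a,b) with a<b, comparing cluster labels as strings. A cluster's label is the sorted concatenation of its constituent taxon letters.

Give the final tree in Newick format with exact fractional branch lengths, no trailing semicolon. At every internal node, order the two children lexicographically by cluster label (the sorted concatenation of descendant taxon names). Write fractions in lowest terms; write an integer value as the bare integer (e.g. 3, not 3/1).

((D:5/2,Q:5/2):55/8,(G:1/2,H:1/2):71/8)

1. join G+H (d=1) ⇒ GH; edges |G|=1/2, |H|=1/2
  updated: d(D,GH)=17, d(GH,Q)=41/2
2. join D+Q (d=5) ⇒ DQ; edges |D|=5/2, |Q|=5/2
  updated: d(DQ,GH)=75/4
3. join DQ+GH (d=75/4) ⇒ DGHQ; edges |DQ|=55/8, |GH|=71/8
final tree: ((D:5/2,Q:5/2):55/8,(G:1/2,H:1/2):71/8)
total length: 87/4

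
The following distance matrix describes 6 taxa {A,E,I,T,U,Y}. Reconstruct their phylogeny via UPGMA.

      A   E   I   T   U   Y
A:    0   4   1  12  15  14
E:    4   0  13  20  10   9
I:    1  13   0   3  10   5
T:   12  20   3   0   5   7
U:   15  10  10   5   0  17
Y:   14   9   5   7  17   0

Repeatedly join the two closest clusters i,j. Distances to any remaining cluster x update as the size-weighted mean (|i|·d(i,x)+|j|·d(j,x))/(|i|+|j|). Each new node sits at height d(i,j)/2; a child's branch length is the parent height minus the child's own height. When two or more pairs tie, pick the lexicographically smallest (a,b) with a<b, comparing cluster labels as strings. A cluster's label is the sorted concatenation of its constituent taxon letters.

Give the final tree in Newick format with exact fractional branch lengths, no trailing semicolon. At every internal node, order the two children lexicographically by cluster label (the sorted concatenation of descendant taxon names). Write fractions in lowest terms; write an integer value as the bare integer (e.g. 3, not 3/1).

((((A:1/2,I:1/2):15/4,E:17/4):5/12,Y:14/3):29/24,(T:5/2,U:5/2):27/8)

iteration 1: select A,I (d=1); attach at lengths (1/2, 1/2); label the merged cluster AI
  updated: d(AI,E)=17/2, d(AI,T)=15/2, d(AI,U)=25/2, d(AI,Y)=19/2
iteration 2: select T,U (d=5); attach at lengths (5/2, 5/2); label the merged cluster TU
  updated: d(AI,TU)=10, d(E,TU)=15, d(TU,Y)=12
iteration 3: select AI,E (d=17/2); attach at lengths (15/4, 17/4); label the merged cluster AEI
  updated: d(AEI,TU)=35/3, d(AEI,Y)=28/3
iteration 4: select AEI,Y (d=28/3); attach at lengths (5/12, 14/3); label the merged cluster AEIY
  updated: d(AEIY,TU)=47/4
iteration 5: select AEIY,TU (d=47/4); attach at lengths (29/24, 27/8); label the merged cluster AEITUY
final tree: ((((A:1/2,I:1/2):15/4,E:17/4):5/12,Y:14/3):29/24,(T:5/2,U:5/2):27/8)
total length: 71/3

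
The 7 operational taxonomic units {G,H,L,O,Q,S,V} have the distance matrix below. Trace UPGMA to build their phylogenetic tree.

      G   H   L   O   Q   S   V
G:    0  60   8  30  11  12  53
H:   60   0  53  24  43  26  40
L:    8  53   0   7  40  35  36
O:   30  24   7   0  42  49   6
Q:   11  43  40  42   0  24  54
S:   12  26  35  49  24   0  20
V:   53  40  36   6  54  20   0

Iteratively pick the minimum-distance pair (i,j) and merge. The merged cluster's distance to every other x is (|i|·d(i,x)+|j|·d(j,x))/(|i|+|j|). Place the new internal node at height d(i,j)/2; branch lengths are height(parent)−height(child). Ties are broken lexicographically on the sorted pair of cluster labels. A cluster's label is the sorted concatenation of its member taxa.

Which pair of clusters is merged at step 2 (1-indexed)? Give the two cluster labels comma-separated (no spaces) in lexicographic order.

step 1: merge (O,V) at d=6; branch lengths O→3, V→3; new cluster OV
  updated: d(G,OV)=83/2, d(H,OV)=32, d(L,OV)=43/2, d(OV,Q)=48, d(OV,S)=69/2
step 2: merge (G,L) at d=8; branch lengths G→4, L→4; new cluster GL
  updated: d(GL,H)=113/2, d(GL,OV)=63/2, d(GL,Q)=51/2, d(GL,S)=47/2
step 3: merge (GL,S) at d=47/2; branch lengths GL→31/4, S→47/4; new cluster GLS
  updated: d(GLS,H)=139/3, d(GLS,OV)=65/2, d(GLS,Q)=25
step 4: merge (GLS,Q) at d=25; branch lengths GLS→3/4, Q→25/2; new cluster GLQS
  updated: d(GLQS,H)=91/2, d(GLQS,OV)=291/8
step 5: merge (H,OV) at d=32; branch lengths H→16, OV→13; new cluster HOV
  updated: d(GLQS,HOV)=473/12
step 6: merge (GLQS,HOV) at d=473/12; branch lengths GLQS→173/24, HOV→89/24; new cluster GHLOQSV
final tree: ((((G:4,L:4):31/4,S:47/4):3/4,Q:25/2):173/24,(H:16,(O:3,V:3):13):89/24)
total length: 260/3

G,L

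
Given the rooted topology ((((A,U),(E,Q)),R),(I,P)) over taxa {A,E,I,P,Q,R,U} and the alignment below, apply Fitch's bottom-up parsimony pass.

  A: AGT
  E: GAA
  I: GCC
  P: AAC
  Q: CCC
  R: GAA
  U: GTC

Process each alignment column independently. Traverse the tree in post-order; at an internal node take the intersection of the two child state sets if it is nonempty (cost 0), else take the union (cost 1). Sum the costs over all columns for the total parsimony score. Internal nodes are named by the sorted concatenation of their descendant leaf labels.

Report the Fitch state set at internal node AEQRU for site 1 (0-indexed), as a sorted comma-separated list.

A

AU@0: {A} ∪ {G} = {A,G} (union, +1)
EQ@0: {G} ∪ {C} = {C,G} (union, +1)
AEQU@0: {A,G} ∩ {C,G} = {G} (intersection, +0)
AEQRU@0: {G} ∩ {G} = {G} (intersection, +0)
IP@0: {G} ∪ {A} = {A,G} (union, +1)
AEIPQRU@0: {G} ∩ {A,G} = {G} (intersection, +0)
AU@1: {G} ∪ {T} = {G,T} (union, +1)
EQ@1: {A} ∪ {C} = {A,C} (union, +1)
AEQU@1: {G,T} ∪ {A,C} = {A,C,G,T} (union, +1)
AEQRU@1: {A,C,G,T} ∩ {A} = {A} (intersection, +0)
IP@1: {C} ∪ {A} = {A,C} (union, +1)
AEIPQRU@1: {A} ∩ {A,C} = {A} (intersection, +0)
AU@2: {T} ∪ {C} = {C,T} (union, +1)
EQ@2: {A} ∪ {C} = {A,C} (union, +1)
AEQU@2: {C,T} ∩ {A,C} = {C} (intersection, +0)
AEQRU@2: {C} ∪ {A} = {A,C} (union, +1)
IP@2: {C} ∩ {C} = {C} (intersection, +0)
AEIPQRU@2: {A,C} ∩ {C} = {C} (intersection, +0)
per-site changes: [3, 4, 3]; total = 10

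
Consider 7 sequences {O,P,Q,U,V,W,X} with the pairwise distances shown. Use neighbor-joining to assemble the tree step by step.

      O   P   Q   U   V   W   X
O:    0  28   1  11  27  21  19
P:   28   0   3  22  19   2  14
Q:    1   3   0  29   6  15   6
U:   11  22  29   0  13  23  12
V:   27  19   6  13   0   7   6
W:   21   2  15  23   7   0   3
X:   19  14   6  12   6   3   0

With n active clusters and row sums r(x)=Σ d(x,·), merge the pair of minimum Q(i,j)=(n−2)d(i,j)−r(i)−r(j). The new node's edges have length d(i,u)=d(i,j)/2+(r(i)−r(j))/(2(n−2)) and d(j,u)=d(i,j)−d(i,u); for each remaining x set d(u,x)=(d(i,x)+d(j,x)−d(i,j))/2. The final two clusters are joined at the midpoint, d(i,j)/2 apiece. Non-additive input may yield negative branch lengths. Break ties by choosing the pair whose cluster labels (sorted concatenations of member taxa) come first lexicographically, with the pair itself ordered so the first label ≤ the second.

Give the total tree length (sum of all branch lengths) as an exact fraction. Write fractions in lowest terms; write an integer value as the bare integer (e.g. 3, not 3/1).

281/8

iteration 1: select O,Q (d=1, Q=-162); attach at lengths (26/5, -21/5); label the merged cluster OQ
  updated: d(OQ,P)=15, d(OQ,U)=39/2, d(OQ,V)=16, d(OQ,W)=35/2, d(OQ,X)=12
iteration 2: select P,W (d=2, Q=-233/2); attach at lengths (55/16, -23/16); label the merged cluster PW
  updated: d(OQ,PW)=61/4, d(PW,U)=43/2, d(PW,V)=12, d(PW,X)=15/2
iteration 3: select U,V (d=13, Q=-74); attach at lengths (29/3, 10/3); label the merged cluster UV
  updated: d(OQ,UV)=45/4, d(PW,UV)=41/4, d(UV,X)=5/2
iteration 4: select OQ,PW (d=61/4, Q=-41); attach at lengths (9, 25/4); label the merged cluster OPQW
  updated: d(OPQW,UV)=25/8, d(OPQW,X)=17/8
iteration 5: select OPQW,UV (d=25/8, Q=-31/4); attach at lengths (11/8, 7/4); label the merged cluster OPQUVW
  updated: d(OPQUVW,X)=3/4
iteration 6: select OPQUVW,X (d=3/4); attach at lengths (3/8, 3/8); label the merged cluster OPQUVWX
final tree: ((((O:26/5,Q:-21/5):9,(P:55/16,W:-23/16):25/4):11/8,(U:29/3,V:10/3):7/4):3/8,X:3/8)
total length: 281/8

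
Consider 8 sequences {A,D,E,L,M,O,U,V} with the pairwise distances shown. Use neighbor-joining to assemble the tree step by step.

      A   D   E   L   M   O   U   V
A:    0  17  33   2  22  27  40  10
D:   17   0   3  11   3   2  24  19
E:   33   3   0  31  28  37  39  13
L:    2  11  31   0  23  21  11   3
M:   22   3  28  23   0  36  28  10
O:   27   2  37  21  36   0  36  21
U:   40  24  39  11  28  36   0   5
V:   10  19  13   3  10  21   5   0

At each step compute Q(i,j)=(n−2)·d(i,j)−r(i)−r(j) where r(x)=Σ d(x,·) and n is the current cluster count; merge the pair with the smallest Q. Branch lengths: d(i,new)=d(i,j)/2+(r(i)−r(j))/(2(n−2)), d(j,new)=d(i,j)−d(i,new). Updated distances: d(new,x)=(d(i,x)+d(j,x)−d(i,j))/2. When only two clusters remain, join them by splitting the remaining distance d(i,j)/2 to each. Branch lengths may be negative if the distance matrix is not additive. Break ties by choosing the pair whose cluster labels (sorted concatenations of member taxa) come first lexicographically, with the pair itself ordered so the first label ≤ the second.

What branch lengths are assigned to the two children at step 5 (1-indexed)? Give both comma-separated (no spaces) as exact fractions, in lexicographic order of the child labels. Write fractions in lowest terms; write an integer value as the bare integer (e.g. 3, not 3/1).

63/8,37/8

1. join D+O (d=2, Q=-247) ⇒ DO; edges |D|=-89/12, |O|=113/12
  updated: d(A,DO)=21, d(DO,E)=19, d(DO,L)=15, d(DO,M)=37/2, d(DO,U)=29, d(DO,V)=19
2. join A+L (d=2, Q=-203) ⇒ AL; edges |A|=53/10, |L|=-33/10
  updated: d(AL,DO)=17, d(AL,E)=31, d(AL,M)=43/2, d(AL,U)=49/2, d(AL,V)=11/2
3. join U+V (d=5, Q=-158) ⇒ UV; edges |U|=93/8, |V|=-53/8
  updated: d(AL,UV)=25/2, d(DO,UV)=43/2, d(E,UV)=47/2, d(M,UV)=33/2
4. join DO+E (d=19, Q=-241/2) ⇒ DEO; edges |DO|=21/4, |E|=55/4
  updated: d(AL,DEO)=29/2, d(DEO,M)=55/4, d(DEO,UV)=13
5. join AL+UV (d=25/2, Q=-131/2) ⇒ ALUV; edges |AL|=63/8, |UV|=37/8
  updated: d(ALUV,DEO)=15/2, d(ALUV,M)=51/4
6. join ALUV+DEO (d=15/2, Q=-34) ⇒ ADELOUV; edges |ALUV|=13/4, |DEO|=17/4
  updated: d(ADELOUV,M)=19/2
7. join ADELOUV+M (d=19/2) ⇒ ADELMOUV; edges |ADELOUV|=19/4, |M|=19/4
final tree: ((((A:53/10,L:-33/10):63/8,(U:93/8,V:-53/8):37/8):13/4,((D:-89/12,O:113/12):21/4,E:55/4):17/4):19/4,M:19/4)
total length: 115/2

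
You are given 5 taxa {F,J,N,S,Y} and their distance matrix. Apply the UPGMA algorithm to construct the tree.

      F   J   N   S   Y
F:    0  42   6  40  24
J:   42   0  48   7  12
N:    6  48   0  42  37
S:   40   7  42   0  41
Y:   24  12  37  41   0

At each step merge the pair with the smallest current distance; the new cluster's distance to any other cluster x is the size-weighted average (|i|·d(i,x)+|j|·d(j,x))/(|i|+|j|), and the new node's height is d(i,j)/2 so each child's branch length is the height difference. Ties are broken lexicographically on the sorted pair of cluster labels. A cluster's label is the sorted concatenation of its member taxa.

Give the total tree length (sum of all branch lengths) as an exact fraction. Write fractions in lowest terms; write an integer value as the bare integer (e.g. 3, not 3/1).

iteration 1: select F,N (d=6); attach at lengths (3, 3); label the merged cluster FN
  updated: d(FN,J)=45, d(FN,S)=41, d(FN,Y)=61/2
iteration 2: select J,S (d=7); attach at lengths (7/2, 7/2); label the merged cluster JS
  updated: d(FN,JS)=43, d(JS,Y)=53/2
iteration 3: select JS,Y (d=53/2); attach at lengths (39/4, 53/4); label the merged cluster JSY
  updated: d(FN,JSY)=233/6
iteration 4: select FN,JSY (d=233/6); attach at lengths (197/12, 37/6); label the merged cluster FJNSY
final tree: ((F:3,N:3):197/12,((J:7/2,S:7/2):39/4,Y:53/4):37/6)
total length: 703/12

703/12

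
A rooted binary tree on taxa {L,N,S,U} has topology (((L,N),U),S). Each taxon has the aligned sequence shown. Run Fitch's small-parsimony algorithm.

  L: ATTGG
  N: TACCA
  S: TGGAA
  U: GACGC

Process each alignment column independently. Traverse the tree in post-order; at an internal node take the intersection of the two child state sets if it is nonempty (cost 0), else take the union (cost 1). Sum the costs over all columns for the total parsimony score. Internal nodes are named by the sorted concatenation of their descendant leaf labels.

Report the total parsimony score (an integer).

LN@0: {A} ∪ {T} = {A,T} (union, +1)
LNU@0: {A,T} ∪ {G} = {A,G,T} (union, +1)
LNSU@0: {A,G,T} ∩ {T} = {T} (intersection, +0)
LN@1: {T} ∪ {A} = {A,T} (union, +1)
LNU@1: {A,T} ∩ {A} = {A} (intersection, +0)
LNSU@1: {A} ∪ {G} = {A,G} (union, +1)
LN@2: {T} ∪ {C} = {C,T} (union, +1)
LNU@2: {C,T} ∩ {C} = {C} (intersection, +0)
LNSU@2: {C} ∪ {G} = {C,G} (union, +1)
LN@3: {G} ∪ {C} = {C,G} (union, +1)
LNU@3: {C,G} ∩ {G} = {G} (intersection, +0)
LNSU@3: {G} ∪ {A} = {A,G} (union, +1)
LN@4: {G} ∪ {A} = {A,G} (union, +1)
LNU@4: {A,G} ∪ {C} = {A,C,G} (union, +1)
LNSU@4: {A,C,G} ∩ {A} = {A} (intersection, +0)
per-site changes: [2, 2, 2, 2, 2]; total = 10

10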